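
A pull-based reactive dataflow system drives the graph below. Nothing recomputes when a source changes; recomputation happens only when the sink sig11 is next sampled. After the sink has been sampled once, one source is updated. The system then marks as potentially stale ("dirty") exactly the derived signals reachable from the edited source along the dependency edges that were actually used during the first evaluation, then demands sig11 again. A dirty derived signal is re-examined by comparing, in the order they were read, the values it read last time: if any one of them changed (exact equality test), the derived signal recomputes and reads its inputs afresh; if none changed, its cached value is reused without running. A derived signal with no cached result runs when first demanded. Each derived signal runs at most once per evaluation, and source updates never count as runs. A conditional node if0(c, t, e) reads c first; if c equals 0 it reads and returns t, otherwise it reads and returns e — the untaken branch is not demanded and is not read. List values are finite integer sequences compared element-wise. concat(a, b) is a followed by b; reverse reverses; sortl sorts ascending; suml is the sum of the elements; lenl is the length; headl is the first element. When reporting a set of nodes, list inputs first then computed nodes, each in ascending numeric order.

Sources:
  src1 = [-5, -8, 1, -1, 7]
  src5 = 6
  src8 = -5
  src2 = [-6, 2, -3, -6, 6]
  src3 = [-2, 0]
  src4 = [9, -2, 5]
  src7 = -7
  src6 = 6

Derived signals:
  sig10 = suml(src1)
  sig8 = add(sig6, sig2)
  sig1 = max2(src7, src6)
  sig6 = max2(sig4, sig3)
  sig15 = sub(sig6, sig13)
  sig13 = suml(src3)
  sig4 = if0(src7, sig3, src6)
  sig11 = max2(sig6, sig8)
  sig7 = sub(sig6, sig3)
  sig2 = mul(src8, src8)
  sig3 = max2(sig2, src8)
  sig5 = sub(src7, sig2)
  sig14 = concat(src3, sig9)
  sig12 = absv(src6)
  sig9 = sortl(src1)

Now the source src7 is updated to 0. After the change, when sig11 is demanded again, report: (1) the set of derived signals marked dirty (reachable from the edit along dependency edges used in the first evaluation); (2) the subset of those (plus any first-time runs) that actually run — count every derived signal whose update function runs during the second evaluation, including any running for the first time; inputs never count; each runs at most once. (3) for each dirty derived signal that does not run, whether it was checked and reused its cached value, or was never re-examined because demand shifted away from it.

Marked dirty: sig4, sig6, sig8, sig11.
Derived signals that run: sig4, sig6 — 2 in total.
Checked but reused from cache: sig8, sig11.
Key observation: the change is absorbed at sig6 — it re-runs but produces the same value, and the output's value is unchanged.

First evaluation (everything demanded from the output):
  sig2 = mul(-5, -5) = 25
  sig3 = max2(25, -5) = 25
  sig4 = if0(src7=-7 -> else branch src6) = 6
  sig6 = max2(6, 25) = 25
  sig8 = add(25, 25) = 50
  sig11 = max2(25, 50) = 50

Propagation after the edit:
  sig4: runs — src7 -7->0; result 25.
  sig6: runs — sig4 6->25; result 25 (same value as before).
  sig8: checked — values it read are unchanged (sig6 unchanged, sig2 unchanged); reused cached 50 without running.
  sig11: checked — values it read are unchanged (sig6 unchanged, sig8 unchanged); reused cached 50 without running.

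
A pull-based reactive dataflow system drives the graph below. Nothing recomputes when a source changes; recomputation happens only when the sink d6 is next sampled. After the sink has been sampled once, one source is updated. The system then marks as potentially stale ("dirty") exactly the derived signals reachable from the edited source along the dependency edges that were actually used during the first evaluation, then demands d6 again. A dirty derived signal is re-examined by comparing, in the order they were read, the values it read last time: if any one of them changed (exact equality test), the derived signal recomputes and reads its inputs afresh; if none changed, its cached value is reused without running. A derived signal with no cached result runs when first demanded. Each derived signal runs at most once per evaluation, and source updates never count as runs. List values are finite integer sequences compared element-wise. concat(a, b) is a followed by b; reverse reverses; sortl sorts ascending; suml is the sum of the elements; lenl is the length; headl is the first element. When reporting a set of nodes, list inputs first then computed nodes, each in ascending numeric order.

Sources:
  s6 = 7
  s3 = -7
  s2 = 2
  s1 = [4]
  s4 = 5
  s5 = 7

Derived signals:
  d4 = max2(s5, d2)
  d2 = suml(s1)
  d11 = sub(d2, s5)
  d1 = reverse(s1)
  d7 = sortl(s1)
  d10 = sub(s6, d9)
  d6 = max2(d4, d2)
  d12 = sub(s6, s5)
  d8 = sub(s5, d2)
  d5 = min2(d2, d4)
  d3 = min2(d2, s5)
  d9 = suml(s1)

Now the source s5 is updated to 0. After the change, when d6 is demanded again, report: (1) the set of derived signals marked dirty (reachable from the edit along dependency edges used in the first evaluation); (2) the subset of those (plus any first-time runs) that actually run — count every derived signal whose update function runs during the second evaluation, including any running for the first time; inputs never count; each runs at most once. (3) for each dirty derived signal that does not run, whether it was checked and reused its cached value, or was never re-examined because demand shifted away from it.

First evaluation (everything demanded from the output):
  d2 = suml([4]) = 4
  d4 = max2(7, 4) = 7
  d6 = max2(7, 4) = 7

Propagation after the edit:
  d4: runs — s5 7->0; result 4.
  d6: runs — d4 7->4; result 4.

Marked dirty: d4, d6.
Derived signals that run: d4, d6 — 2 in total.
Every dirty derived signal ran.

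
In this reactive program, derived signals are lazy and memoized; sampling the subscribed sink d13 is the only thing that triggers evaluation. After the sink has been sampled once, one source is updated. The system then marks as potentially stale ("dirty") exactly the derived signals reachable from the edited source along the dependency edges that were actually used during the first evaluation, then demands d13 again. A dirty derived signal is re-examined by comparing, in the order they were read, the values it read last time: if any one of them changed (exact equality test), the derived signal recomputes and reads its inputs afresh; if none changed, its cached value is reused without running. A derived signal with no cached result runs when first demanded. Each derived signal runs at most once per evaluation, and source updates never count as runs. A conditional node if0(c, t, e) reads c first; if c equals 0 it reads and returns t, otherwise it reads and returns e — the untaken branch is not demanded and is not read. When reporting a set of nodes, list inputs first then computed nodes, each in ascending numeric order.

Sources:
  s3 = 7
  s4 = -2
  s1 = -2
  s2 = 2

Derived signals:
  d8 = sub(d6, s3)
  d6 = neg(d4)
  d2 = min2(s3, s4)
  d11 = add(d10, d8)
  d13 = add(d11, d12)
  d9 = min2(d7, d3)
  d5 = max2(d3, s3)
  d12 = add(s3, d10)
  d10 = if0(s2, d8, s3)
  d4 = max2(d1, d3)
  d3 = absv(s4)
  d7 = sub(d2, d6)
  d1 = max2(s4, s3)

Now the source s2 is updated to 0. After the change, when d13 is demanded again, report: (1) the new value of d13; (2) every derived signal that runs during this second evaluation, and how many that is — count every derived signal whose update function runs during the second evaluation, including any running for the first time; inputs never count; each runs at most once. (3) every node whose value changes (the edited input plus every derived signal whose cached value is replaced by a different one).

Demanding d13 again yields -35.
4 derived signals run: d10, d11, d12, d13.
The nodes whose values change: s2, d10, d11, d12, d13.

First demand of the output computes:
  d1 = max2(-2, 7) = 7
  d3 = absv(-2) = 2
  d4 = max2(7, 2) = 7
  d6 = neg(7) = -7
  d8 = sub(-7, 7) = -14
  d10 = if0(s2=2 -> else branch s3) = 7
  d11 = add(7, -14) = -7
  d12 = add(7, 7) = 14
  d13 = add(-7, 14) = 7

After the edit, cleaning proceeds:
  d10: a read changed (s2 2->0) — executes, giving -14.
  d11: a read changed (d10 7->-14) — executes, giving -28.
  d12: a read changed (d10 7->-14) — executes, giving -7.
  d13: a read changed (d11 -7->-28; d12 14->-7) — executes, giving -35.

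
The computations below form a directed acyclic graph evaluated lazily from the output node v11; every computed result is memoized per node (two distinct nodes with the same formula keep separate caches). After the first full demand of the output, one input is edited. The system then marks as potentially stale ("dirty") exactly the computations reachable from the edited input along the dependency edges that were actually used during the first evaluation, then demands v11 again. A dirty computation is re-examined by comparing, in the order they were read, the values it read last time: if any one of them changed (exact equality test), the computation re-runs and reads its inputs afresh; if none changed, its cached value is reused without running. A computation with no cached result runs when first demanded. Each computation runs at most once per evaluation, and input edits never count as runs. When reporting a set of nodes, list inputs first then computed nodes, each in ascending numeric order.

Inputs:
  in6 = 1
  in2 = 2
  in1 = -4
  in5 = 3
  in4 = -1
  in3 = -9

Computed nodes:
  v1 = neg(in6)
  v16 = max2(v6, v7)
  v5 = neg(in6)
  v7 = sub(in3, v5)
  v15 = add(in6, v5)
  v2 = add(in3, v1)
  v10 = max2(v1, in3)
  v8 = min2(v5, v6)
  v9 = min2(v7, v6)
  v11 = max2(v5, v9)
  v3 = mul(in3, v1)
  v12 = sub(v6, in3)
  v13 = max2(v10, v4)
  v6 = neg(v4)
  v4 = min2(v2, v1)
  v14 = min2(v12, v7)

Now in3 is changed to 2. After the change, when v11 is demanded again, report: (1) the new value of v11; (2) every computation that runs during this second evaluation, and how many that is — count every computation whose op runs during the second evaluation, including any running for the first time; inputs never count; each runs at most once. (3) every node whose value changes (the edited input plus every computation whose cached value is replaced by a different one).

First demand of the output computes:
  v1 = neg(1) = -1
  v2 = add(-9, -1) = -10
  v4 = min2(-10, -1) = -10
  v5 = neg(1) = -1
  v6 = neg(-10) = 10
  v7 = sub(-9, -1) = -8
  v9 = min2(-8, 10) = -8
  v11 = max2(-1, -8) = -1

After the edit, cleaning proceeds:
  v2: a read changed (in3 -9->2) — executes, giving 1.
  v4: a read changed (v2 -10->1) — executes, giving -1.
  v6: a read changed (v4 -10->-1) — executes, giving 1.
  v7: a read changed (in3 -9->2) — executes, giving 3.
  v9: a read changed (v7 -8->3; v6 10->1) — executes, giving 1.
  v11: a read changed (v9 -8->1) — executes, giving 1.

Demanding v11 again yields 1.
6 computations run: v2, v4, v6, v7, v9, v11.
The nodes whose values change: in3, v2, v4, v6, v7, v9, v11.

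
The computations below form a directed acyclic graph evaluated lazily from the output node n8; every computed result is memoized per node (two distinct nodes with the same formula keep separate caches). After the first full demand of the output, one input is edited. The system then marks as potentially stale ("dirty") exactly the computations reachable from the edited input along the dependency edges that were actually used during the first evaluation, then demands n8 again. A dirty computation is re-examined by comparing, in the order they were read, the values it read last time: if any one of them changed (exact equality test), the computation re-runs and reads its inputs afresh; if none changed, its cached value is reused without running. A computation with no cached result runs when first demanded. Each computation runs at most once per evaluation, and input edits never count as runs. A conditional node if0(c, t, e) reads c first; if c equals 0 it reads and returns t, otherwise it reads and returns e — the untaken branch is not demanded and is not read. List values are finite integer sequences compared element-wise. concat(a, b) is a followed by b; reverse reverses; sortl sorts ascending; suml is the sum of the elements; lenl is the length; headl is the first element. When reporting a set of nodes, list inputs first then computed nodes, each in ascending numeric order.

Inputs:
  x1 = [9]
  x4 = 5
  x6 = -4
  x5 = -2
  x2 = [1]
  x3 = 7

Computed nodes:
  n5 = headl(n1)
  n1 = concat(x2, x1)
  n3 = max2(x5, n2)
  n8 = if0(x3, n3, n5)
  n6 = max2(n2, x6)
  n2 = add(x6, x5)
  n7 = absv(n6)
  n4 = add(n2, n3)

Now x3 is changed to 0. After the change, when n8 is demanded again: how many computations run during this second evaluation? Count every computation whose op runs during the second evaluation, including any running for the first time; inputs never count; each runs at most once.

3 computations run: n2, n3, n8.
Note the branch switch — n2, n3 had no cache and run now for the first time.

First demand of the output computes:
  n1 = concat([1], [9]) = [1, 9]
  n5 = headl([1, 9]) = 1
  n8 = if0(x3=7 -> else branch n5) = 1

After the edit, cleaning proceeds:
  n2: had never run; runs now, result -6.
  n3: had never run; runs now, result -2.
  n8: a read changed (x3 7->0) — executes, giving -2.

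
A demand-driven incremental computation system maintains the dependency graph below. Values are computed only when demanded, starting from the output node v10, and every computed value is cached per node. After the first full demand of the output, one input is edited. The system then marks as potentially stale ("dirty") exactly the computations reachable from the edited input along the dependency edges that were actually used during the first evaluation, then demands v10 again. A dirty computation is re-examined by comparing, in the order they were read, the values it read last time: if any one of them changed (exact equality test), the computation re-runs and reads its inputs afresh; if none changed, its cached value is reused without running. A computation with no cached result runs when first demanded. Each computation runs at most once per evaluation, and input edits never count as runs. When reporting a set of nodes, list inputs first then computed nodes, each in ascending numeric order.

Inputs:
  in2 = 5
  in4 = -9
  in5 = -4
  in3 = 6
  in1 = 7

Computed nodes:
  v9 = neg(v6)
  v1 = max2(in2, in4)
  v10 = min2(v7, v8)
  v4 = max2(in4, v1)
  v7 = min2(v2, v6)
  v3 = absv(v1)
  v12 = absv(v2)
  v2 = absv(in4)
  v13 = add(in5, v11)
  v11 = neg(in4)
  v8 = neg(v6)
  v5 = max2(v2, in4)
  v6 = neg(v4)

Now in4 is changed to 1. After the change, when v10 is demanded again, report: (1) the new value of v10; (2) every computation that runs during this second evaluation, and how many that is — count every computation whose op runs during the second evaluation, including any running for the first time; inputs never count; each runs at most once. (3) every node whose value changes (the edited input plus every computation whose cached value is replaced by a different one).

First evaluation (everything demanded from the output):
  v1 = max2(5, -9) = 5
  v2 = absv(-9) = 9
  v4 = max2(-9, 5) = 5
  v6 = neg(5) = -5
  v7 = min2(9, -5) = -5
  v8 = neg(-5) = 5
  v10 = min2(-5, 5) = -5

Propagation after the edit:
  v1: runs — in4 -9->1; result 5 (same value as before).
  v2: runs — in4 -9->1; result 1.
  v4: runs — in4 -9->1; result 5 (same value as before).
  v6: checked — values it read are unchanged (v4 unchanged); reused cached -5 without running.
  v7: runs — v2 9->1; result -5 (same value as before).
  v8: checked — values it read are unchanged (v6 unchanged); reused cached 5 without running.
  v10: checked — values it read are unchanged (v7 unchanged, v8 unchanged); reused cached -5 without running.

Key observation: the cutoff stops propagation at v6 — its inputs' values are unchanged, so it reuses its cache.

New value of v10: -5.
Computations that run: v1, v2, v4, v7 — 4 in total.
Values that change: in4, v2.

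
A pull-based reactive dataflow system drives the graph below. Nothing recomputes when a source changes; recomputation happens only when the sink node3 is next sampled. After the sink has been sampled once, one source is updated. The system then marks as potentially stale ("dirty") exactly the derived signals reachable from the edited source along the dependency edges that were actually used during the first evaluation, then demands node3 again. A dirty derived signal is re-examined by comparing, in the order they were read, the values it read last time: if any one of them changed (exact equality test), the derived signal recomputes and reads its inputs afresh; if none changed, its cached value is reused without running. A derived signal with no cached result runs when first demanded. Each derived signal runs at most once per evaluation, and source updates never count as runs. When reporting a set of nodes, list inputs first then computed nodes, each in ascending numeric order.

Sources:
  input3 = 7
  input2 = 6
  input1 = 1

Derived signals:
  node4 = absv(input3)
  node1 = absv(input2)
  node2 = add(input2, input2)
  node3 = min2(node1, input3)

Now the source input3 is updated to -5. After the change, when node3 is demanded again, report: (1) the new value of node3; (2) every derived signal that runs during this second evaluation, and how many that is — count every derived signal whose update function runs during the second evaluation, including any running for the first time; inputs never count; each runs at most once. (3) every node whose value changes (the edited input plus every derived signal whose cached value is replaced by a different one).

First evaluation (everything demanded from the output):
  node1 = absv(6) = 6
  node3 = min2(6, 7) = 6

Propagation after the edit:
  node3: runs — input3 7->-5; result -5.

New value of node3: -5.
Derived signals that run: node3 — 1 in total.
Values that change: input3, node3.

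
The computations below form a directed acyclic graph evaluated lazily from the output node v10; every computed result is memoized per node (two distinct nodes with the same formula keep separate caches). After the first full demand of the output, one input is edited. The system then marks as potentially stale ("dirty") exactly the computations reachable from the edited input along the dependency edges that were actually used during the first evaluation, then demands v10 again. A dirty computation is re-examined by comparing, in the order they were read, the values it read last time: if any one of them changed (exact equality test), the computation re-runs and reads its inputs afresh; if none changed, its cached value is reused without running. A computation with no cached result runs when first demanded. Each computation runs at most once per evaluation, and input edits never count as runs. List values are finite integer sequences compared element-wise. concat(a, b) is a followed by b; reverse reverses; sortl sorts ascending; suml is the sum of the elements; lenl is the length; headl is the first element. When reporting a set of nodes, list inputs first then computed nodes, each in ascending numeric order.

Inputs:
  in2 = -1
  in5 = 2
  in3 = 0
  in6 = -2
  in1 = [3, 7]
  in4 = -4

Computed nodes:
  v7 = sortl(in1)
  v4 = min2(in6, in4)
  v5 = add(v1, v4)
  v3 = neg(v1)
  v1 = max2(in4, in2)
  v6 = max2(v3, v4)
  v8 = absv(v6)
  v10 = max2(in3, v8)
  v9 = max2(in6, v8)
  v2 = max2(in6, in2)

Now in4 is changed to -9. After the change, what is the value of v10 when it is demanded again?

Demanding v10 again yields 1.
Note where the cutoff bites: v3 is checked, finds nothing changed, and keeps its cache.

First demand of the output computes:
  v1 = max2(-4, -1) = -1
  v3 = neg(-1) = 1
  v4 = min2(-2, -4) = -4
  v6 = max2(1, -4) = 1
  v8 = absv(1) = 1
  v10 = max2(0, 1) = 1

After the edit, cleaning proceeds:
  v1: a read changed (in4 -4->-9) — executes, giving -1 — identical to its old value.
  v3: dirty, but its reads are unchanged (v1 unchanged); cached 1 stands.
  v4: a read changed (in4 -4->-9) — executes, giving -9.
  v6: a read changed (v4 -4->-9) — executes, giving 1 — identical to its old value.
  v8: dirty, but its reads are unchanged (v6 unchanged); cached 1 stands.
  v10: dirty, but its reads are unchanged (in3 unchanged, v8 unchanged); cached 1 stands.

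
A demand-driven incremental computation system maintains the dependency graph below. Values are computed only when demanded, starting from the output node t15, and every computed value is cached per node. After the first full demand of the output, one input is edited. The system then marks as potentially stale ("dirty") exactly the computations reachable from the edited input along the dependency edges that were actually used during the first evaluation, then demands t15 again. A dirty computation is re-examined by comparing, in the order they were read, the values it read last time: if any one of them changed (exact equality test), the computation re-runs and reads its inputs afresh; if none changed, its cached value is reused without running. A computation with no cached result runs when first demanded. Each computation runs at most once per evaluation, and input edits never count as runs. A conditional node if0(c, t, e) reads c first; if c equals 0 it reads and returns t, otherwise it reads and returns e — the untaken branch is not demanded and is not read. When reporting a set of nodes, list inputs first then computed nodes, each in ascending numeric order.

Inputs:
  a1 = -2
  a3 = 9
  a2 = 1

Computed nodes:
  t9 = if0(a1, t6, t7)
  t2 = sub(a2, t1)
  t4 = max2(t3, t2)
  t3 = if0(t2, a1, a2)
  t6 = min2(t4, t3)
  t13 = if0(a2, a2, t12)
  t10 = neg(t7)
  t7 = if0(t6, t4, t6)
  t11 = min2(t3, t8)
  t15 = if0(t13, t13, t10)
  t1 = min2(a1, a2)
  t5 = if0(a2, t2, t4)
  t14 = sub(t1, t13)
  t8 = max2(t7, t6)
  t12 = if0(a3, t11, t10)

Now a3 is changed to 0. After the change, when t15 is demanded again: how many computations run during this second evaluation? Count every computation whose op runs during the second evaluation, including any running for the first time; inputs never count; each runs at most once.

Computations that run: t8, t11, t12, t13, t15 — 5 in total.
Key observation: a condition flipped, so demand reaches new nodes — t8, t11 run for the first time.

First evaluation (everything demanded from the output):
  t1 = min2(-2, 1) = -2
  t2 = sub(1, -2) = 3
  t3 = if0(t2=3 -> else branch a2) = 1
  t4 = max2(1, 3) = 3
  t6 = min2(3, 1) = 1
  t7 = if0(t6=1 -> else branch t6) = 1
  t10 = neg(1) = -1
  t12 = if0(a3=9 -> else branch t10) = -1
  t13 = if0(a2=1 -> else branch t12) = -1
  t15 = if0(t13=-1 -> else branch t10) = -1

Propagation after the edit:
  t8: demanded for the first time — runs, produces 1.
  t11: demanded for the first time — runs, produces 1.
  t12: runs — a3 9->0; result 1.
  t13: runs — t12 -1->1; result 1.
  t15: runs — t13 -1->1; result -1 (same value as before).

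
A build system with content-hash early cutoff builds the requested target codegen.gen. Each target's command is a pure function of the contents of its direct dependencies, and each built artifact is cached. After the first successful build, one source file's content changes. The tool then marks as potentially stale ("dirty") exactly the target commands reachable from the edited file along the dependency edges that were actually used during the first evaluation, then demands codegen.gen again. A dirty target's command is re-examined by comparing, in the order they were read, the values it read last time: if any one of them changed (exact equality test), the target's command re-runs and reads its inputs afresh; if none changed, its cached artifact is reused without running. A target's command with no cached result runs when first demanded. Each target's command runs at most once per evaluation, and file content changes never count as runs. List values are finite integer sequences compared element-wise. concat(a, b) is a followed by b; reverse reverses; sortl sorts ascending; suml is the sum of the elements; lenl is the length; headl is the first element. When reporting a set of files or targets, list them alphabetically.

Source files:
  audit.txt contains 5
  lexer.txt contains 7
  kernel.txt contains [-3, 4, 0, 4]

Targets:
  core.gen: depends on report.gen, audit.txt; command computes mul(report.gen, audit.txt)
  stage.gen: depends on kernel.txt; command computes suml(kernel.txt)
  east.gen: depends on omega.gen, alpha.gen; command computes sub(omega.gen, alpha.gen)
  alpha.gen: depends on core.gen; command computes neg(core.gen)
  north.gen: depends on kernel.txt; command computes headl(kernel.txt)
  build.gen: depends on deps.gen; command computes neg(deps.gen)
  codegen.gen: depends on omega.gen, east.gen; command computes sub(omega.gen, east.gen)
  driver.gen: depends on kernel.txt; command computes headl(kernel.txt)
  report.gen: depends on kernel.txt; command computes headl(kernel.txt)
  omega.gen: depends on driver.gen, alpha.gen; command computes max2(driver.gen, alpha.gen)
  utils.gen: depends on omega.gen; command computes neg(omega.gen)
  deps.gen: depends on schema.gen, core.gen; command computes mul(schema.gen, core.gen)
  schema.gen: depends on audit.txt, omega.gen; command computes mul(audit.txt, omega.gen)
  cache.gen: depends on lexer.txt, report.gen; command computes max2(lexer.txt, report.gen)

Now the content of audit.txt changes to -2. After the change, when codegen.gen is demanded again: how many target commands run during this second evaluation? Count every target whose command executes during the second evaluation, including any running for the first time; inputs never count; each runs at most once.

First evaluation (everything demanded from the output):
  driver.gen = headl([-3, 4, 0, 4]) = -3
  report.gen = headl([-3, 4, 0, 4]) = -3
  core.gen = mul(-3, 5) = -15
  alpha.gen = neg(-15) = 15
  omega.gen = max2(-3, 15) = 15
  east.gen = sub(15, 15) = 0
  codegen.gen = sub(15, 0) = 15

Propagation after the edit:
  core.gen: runs — audit.txt 5->-2; result 6.
  alpha.gen: runs — core.gen -15->6; result -6.
  omega.gen: runs — alpha.gen 15->-6; result -3.
  east.gen: runs — omega.gen 15->-3; alpha.gen 15->-6; result 3.
  codegen.gen: runs — omega.gen 15->-3; east.gen 0->3; result -6.

Target commands that run: alpha.gen, codegen.gen, core.gen, east.gen, omega.gen — 5 in total.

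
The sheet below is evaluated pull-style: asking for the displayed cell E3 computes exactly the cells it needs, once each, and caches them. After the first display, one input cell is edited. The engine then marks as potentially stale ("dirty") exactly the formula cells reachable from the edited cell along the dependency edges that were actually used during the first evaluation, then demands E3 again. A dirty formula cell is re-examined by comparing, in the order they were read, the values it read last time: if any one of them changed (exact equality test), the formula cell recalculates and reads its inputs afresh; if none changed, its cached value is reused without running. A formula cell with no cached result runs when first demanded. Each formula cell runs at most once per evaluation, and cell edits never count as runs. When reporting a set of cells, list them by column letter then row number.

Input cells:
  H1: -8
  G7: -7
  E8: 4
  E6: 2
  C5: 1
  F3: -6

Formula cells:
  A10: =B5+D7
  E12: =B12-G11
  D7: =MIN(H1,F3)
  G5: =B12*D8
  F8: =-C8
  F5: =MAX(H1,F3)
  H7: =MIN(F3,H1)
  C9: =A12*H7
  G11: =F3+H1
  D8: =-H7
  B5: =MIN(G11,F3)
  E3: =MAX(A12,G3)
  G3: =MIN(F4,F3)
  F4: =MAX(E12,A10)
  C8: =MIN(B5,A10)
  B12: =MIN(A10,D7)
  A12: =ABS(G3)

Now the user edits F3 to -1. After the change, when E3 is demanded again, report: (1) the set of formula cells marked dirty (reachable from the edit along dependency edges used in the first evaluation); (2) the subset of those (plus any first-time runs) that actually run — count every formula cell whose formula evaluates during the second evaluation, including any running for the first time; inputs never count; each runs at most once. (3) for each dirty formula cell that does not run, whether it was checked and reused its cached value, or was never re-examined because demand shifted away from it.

First demand of the output computes:
  D7 = MIN(-8, -6) = -8
  G11 = -6 + -8 = -14
  B5 = MIN(-14, -6) = -14
  A10 = -14 + -8 = -22
  B12 = MIN(-22, -8) = -22
  E12 = -22 - -14 = -8
  F4 = MAX(-8, -22) = -8
  G3 = MIN(-8, -6) = -8
  A12 = ABS(-8) = 8
  E3 = MAX(8, -8) = 8

After the edit, cleaning proceeds:
  D7: a read changed (F3 -6->-1) — executes, giving -8 — identical to its old value.
  G11: a read changed (F3 -6->-1) — executes, giving -9.
  B5: a read changed (G11 -14->-9; F3 -6->-1) — executes, giving -9.
  A10: a read changed (B5 -14->-9) — executes, giving -17.
  B12: a read changed (A10 -22->-17) — executes, giving -17.
  E12: a read changed (B12 -22->-17; G11 -14->-9) — executes, giving -8 — identical to its old value.
  F4: a read changed (A10 -22->-17) — executes, giving -8 — identical to its old value.
  G3: a read changed (F3 -6->-1) — executes, giving -8 — identical to its old value.
  A12: dirty, but its reads are unchanged (G3 unchanged); cached 8 stands.
  E3: dirty, but its reads are unchanged (A12 unchanged, G3 unchanged); cached 8 stands.

Note where the cutoff bites: A12 is checked, finds nothing changed, and keeps its cache.

The edit dirties: A10, A12, B5, B12, D7, E3, E12, F4, G3, G11.
8 formula cells run: A10, B5, B12, D7, E12, F4, G3, G11.
Cache hits after checking: A12, E3.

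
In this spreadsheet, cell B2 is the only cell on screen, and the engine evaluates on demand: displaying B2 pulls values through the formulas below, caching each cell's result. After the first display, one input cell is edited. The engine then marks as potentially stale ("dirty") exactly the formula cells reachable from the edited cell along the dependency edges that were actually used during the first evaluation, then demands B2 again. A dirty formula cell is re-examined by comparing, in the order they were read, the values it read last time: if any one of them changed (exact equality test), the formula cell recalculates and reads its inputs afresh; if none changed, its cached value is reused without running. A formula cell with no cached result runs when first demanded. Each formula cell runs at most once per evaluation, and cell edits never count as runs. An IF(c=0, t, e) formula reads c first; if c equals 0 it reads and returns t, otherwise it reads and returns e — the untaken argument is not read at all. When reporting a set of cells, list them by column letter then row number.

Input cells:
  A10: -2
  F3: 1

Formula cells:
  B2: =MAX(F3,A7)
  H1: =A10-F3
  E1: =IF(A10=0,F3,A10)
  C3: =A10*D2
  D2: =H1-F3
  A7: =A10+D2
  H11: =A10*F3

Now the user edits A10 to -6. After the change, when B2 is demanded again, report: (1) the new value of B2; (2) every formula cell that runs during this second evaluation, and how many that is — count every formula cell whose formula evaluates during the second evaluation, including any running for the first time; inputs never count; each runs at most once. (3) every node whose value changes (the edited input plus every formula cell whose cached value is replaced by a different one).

B2 now evaluates to 1.
Run set: A7, B2, D2, H1 (4 run).
Changed values: A7, A10, D2, H1.

Initial pass — values computed on the first demand:
  H1 = -2 - 1 = -3
  D2 = -3 - 1 = -4
  A7 = -2 + -4 = -6
  B2 = MAX(1, -6) = 1

Second demand — change propagation:
  H1: re-runs because A10 -2->-6; new result -7.
  D2: re-runs because H1 -3->-7; new result -8.
  A7: re-runs because A10 -2->-6; D2 -4->-8; new result -14.
  B2: re-runs because A7 -6->-14; new result 1 (unchanged).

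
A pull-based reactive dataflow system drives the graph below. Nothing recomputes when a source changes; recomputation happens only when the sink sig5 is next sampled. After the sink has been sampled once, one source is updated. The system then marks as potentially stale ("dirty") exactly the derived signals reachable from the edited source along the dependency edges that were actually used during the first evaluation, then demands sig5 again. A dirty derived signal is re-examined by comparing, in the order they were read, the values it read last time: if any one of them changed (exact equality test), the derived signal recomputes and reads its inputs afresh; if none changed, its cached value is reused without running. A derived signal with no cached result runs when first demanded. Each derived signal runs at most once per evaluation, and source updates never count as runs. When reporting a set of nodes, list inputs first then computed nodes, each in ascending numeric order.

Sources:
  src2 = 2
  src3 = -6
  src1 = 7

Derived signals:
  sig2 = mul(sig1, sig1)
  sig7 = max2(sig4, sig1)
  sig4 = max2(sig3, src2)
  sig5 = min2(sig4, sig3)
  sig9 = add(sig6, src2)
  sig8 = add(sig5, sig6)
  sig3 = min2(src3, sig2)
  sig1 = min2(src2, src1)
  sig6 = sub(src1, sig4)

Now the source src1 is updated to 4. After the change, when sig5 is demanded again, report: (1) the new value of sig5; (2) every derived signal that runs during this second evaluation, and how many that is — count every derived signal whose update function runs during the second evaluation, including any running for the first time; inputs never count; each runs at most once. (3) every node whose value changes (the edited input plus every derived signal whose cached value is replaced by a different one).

First evaluation (everything demanded from the output):
  sig1 = min2(2, 7) = 2
  sig2 = mul(2, 2) = 4
  sig3 = min2(-6, 4) = -6
  sig4 = max2(-6, 2) = 2
  sig5 = min2(2, -6) = -6

Propagation after the edit:
  sig1: runs — src1 7->4; result 2 (same value as before).
  sig2: checked — values it read are unchanged (sig1 unchanged, sig1 unchanged); reused cached 4 without running.
  sig3: checked — values it read are unchanged (src3 unchanged, sig2 unchanged); reused cached -6 without running.
  sig4: checked — values it read are unchanged (sig3 unchanged, src2 unchanged); reused cached 2 without running.
  sig5: checked — values it read are unchanged (sig4 unchanged, sig3 unchanged); reused cached -6 without running.

Key observation: the change is absorbed at sig1 — it re-runs but produces the same value, and the output's value is unchanged.

New value of sig5: -6.
Derived signals that run: sig1 — 1 in total.
Values that change: src1.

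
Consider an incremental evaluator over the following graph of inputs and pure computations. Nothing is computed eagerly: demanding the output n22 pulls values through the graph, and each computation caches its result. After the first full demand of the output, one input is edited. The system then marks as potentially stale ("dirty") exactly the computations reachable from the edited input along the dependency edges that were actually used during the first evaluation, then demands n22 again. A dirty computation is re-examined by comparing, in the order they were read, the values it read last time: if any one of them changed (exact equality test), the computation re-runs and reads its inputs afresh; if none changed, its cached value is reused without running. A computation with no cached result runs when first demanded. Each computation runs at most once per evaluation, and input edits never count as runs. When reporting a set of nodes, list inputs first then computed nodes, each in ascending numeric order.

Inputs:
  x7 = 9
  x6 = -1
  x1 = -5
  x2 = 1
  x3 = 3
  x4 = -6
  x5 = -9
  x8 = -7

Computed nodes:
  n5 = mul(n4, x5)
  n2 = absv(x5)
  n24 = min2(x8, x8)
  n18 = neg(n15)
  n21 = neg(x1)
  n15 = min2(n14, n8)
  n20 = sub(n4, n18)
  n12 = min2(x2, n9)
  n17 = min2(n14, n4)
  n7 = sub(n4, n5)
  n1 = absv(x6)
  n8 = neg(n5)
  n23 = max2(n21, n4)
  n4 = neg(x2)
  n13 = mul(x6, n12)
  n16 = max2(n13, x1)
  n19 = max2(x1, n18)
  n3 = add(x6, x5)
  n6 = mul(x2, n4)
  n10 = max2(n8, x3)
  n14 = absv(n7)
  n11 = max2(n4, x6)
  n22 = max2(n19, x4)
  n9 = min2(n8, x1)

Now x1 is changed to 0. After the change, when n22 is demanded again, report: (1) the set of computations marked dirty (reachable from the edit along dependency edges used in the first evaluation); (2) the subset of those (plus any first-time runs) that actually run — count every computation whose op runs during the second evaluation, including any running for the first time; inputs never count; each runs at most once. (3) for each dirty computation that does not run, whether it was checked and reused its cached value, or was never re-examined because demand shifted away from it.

Dirty set: n19, n22.
Run set: n19 (1 run).
Re-examined without running (cache reused): n22.
The important point: n19 recomputes to an identical value, and the output ends up unchanged.

Initial pass — values computed on the first demand:
  n4 = neg(1) = -1
  n5 = mul(-1, -9) = 9
  n7 = sub(-1, 9) = -10
  n8 = neg(9) = -9
  n14 = absv(-10) = 10
  n15 = min2(10, -9) = -9
  n18 = neg(-9) = 9
  n19 = max2(-5, 9) = 9
  n22 = max2(9, -6) = 9

Second demand — change propagation:
  n19: re-runs because x1 -5->0; new result 9 (unchanged).
  n22: re-examined; everything it read last time is the same (n19 unchanged, x4 unchanged) — cache 9 kept, no run.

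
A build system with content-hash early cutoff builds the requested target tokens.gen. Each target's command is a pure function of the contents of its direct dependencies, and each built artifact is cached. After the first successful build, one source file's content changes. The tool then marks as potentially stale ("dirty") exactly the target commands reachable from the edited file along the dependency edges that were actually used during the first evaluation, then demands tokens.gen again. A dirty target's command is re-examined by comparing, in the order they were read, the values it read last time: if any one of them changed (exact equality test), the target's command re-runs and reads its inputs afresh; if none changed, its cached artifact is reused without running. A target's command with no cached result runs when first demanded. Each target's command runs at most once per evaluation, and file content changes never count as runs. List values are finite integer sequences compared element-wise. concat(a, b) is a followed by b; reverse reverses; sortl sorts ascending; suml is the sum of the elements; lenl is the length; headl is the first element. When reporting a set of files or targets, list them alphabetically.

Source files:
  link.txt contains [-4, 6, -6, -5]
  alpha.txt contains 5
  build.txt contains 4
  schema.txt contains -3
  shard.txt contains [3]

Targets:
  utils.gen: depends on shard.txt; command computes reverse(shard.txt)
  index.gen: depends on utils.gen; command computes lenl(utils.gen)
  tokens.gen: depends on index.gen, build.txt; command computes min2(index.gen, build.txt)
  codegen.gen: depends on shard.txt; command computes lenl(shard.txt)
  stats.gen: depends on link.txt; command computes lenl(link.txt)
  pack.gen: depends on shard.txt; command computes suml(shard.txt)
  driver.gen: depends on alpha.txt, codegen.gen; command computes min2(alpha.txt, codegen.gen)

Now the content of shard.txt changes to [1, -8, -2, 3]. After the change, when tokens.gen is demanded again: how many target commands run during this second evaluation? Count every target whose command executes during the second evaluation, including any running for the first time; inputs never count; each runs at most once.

First evaluation (everything demanded from the output):
  utils.gen = reverse([3]) = [3]
  index.gen = lenl([3]) = 1
  tokens.gen = min2(1, 4) = 1

Propagation after the edit:
  utils.gen: runs — shard.txt [3]->[1, -8, -2, 3]; result [3, -2, -8, 1].
  index.gen: runs — utils.gen [3]->[3, -2, -8, 1]; result 4.
  tokens.gen: runs — index.gen 1->4; result 4.

Target commands that run: index.gen, tokens.gen, utils.gen — 3 in total.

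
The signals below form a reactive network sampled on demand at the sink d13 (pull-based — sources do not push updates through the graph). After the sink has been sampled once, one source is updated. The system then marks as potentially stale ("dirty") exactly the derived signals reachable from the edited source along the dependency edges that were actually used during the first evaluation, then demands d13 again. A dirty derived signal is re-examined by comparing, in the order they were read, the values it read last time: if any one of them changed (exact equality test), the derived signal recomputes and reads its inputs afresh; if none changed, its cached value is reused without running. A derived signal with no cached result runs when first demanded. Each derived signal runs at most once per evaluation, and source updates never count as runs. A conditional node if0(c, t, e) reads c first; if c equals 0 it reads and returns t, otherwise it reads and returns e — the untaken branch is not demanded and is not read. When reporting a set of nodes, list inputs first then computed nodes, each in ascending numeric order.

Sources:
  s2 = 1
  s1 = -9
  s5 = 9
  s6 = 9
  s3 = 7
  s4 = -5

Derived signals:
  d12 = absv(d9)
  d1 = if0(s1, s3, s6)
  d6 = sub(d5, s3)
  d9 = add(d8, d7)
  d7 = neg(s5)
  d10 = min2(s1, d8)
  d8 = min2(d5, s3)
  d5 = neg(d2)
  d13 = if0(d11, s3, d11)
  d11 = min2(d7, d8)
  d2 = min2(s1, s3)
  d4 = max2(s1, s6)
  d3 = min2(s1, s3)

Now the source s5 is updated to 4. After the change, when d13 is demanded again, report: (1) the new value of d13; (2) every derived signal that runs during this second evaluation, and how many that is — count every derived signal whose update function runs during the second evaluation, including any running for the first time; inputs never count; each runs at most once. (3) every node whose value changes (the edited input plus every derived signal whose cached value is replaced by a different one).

d13 now evaluates to -4.
Run set: d7, d11, d13 (3 run).
Changed values: s5, d7, d11, d13.

Initial pass — values computed on the first demand:
  d2 = min2(-9, 7) = -9
  d5 = neg(-9) = 9
  d7 = neg(9) = -9
  d8 = min2(9, 7) = 7
  d11 = min2(-9, 7) = -9
  d13 = if0(d11=-9 -> else branch d11) = -9

Second demand — change propagation:
  d7: re-runs because s5 9->4; new result -4.
  d11: re-runs because d7 -9->-4; new result -4.
  d13: re-runs because d11 -9->-4; d11 -9->-4; new result -4.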